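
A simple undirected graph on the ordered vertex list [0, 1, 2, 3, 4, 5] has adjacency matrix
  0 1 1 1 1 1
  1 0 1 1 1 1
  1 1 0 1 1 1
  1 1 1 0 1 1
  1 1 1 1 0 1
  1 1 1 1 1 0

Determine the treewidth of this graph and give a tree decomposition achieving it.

Treewidth 5.
One optimal decomposition is:
Bags: B1 = {0, 1, 2, 3, 4, 5}
Tree: (single bag)

With just one bag of size 6, the width is 6 − 1 = 5, so tw(G) ≤ 5. On the other hand G contains the 6-clique {0, 1, 2, 3, 4, 5}. A clique must lie in a single bag of any decomposition, so no decomposition can have width below 5. The upper and lower bounds meet at 5, so that is the treewidth.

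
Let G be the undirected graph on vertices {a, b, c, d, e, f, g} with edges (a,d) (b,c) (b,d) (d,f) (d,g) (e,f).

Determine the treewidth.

A width-1 tree decomposition is:
Bags: B1 = {d, f}  B2 = {e, f}  B3 = {b, d}  B4 = {a, d}  B5 = {b, c}  B6 = {d, g}
Tree: B1–B2, B1–B3, B1–B4, B3–B5, B4–B6
Every bag has size at most 2, so the width is 2 − 1 = 1 and tw(G) ≤ 1. Since G has at least one edge (e.g. d–f), it is not an edgeless graph, so tw(G) ≥ 1. The upper and lower bounds meet at 1, so that is the treewidth.

1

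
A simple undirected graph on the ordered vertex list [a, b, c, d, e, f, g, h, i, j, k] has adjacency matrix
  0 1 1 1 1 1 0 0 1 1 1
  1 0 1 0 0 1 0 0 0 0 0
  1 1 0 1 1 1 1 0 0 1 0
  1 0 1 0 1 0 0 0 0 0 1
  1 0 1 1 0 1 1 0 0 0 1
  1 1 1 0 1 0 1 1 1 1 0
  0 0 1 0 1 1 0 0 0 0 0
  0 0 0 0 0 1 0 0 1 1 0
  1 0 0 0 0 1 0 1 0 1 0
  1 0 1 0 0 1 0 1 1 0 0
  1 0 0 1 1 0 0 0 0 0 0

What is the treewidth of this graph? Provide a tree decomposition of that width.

Treewidth 3.
One optimal decomposition is:
Bags: B1 = {a, b, c, f}  B2 = {a, c, e, f}  B3 = {a, c, f, j}  B4 = {a, c, d, e}  B5 = {a, f, i, j}  B6 = {a, d, e, k}  B7 = {f, h, i, j}  B8 = {c, e, f, g}
Tree: B1–B2, B2–B3, B2–B4, B3–B5, B4–B6, B5–B7, B2–B8

The largest bag has 4 vertices, giving width 3; this decomposition certifies tw(G) ≤ 3. Conversely, {a, c, d, e} is a clique of size 4, and the vertices of any clique must share a bag in every tree decomposition; so some bag has ≥ 4 vertices and tw(G) ≥ 3. The upper and lower bounds meet at 3, so that is the treewidth.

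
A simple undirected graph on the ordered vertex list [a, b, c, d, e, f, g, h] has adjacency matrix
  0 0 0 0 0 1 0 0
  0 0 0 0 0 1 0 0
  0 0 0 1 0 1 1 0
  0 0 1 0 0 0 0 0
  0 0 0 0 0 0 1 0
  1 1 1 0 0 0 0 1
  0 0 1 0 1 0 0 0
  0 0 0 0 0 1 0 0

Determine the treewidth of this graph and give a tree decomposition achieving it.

Treewidth 1.
One such decomposition:
Bags: B1 = {b, f}  B2 = {a, f}  B3 = {c, f}  B4 = {c, g}  B5 = {e, g}  B6 = {f, h}  B7 = {c, d}
Tree: B1–B2, B2–B3, B3–B4, B4–B5, B3–B6, B3–B7

Each bag holds 2 vertices, so the decomposition has width 1, which upper-bounds the treewidth. Since G has at least one edge (e.g. f–b), it is not an edgeless graph, so tw(G) ≥ 1. Hence tw(G) = 1 exactly.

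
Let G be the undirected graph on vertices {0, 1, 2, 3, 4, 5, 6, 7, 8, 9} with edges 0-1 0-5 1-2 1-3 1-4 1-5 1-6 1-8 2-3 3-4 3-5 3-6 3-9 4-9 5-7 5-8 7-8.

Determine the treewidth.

A width-2 tree decomposition is:
Bags: B1 = {1, 5, 8}  B2 = {1, 3, 5}  B3 = {1, 2, 3}  B4 = {1, 3, 6}  B5 = {1, 3, 4}  B6 = {5, 7, 8}  B7 = {3, 4, 9}  B8 = {0, 1, 5}
Tree: B1–B2, B2–B3, B3–B4, B4–B5, B1–B6, B5–B7, B2–B8
Each bag holds 3 vertices, so the decomposition has width 2, which upper-bounds the treewidth. Conversely, {0, 1, 5} is a clique of size 3, and the vertices of any clique must share a bag in every tree decomposition; so some bag has ≥ 3 vertices and tw(G) ≥ 2. The upper and lower bounds meet at 2, so that is the treewidth.

2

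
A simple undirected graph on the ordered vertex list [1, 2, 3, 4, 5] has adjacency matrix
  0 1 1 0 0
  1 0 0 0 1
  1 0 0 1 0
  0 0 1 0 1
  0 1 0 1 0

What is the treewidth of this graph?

2

A width-2 tree decomposition is:
Bags: B1 = {3, 4, 5}  B2 = {2, 3, 5}  B3 = {1, 2, 3}
Tree: B1–B2, B2–B3
Every bag has size at most 3, so the width is 3 − 1 = 2 and tw(G) ≤ 2. For the lower bound, G contains the cycle 3–4–5–2–1–3, so G is not a forest; only forests have treewidth ≤ 1, hence tw(G) ≥ 2. Hence tw(G) = 2 exactly.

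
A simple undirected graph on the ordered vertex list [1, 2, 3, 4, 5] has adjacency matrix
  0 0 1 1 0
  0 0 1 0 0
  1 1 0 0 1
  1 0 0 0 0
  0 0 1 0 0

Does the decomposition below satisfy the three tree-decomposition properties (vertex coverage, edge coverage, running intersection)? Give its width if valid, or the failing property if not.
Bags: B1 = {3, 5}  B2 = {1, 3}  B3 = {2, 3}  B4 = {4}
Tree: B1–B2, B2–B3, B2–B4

A tree decomposition must satisfy three properties: every vertex lies in some bag; for every edge, both endpoints lie together in some bag; and for every vertex, the bags containing it form a connected subtree. Here edge (1,4) lies in no bag, so the decomposition is invalid.

No — edge (1,4) lies in no bag.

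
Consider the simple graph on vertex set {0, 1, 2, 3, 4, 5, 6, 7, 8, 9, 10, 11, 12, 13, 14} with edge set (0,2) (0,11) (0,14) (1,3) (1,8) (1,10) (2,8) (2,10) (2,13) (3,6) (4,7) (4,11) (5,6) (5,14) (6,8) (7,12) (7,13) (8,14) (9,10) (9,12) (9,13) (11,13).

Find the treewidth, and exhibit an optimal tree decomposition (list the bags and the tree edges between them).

Treewidth 3.
One such decomposition:
Bags: B1 = {3, 5, 6, 14}  B2 = {3, 6, 8, 14}  B3 = {1, 3, 8, 14}  B4 = {0, 1, 8, 14}  B5 = {0, 1, 2, 8}  B6 = {0, 1, 2, 10}  B7 = {0, 2, 10, 11}  B8 = {2, 10, 11, 13}  B9 = {9, 10, 11, 13}  B10 = {4, 9, 11, 13}  B11 = {4, 7, 9, 13}  B12 = {4, 7, 9, 12}
Tree: B1–B2, B2–B3, B3–B4, B4–B5, B5–B6, B6–B7, B7–B8, B8–B9, B9–B10, B10–B11, B11–B12

Every bag has size at most 4, so the width is 4 − 1 = 3 and tw(G) ≤ 3. For the lower bound: the 4 vertex sets {3,5,6}, {14}, {8}, {0,1,2,10} are disjoint, each induces a connected subgraph, and every pair is joined by at least one edge of G. Contracting each set to a single vertex therefore yields K_{4} as a minor, and since treewidth is minor-monotone, tw(G) ≥ tw(K_{4}) = 3. The upper and lower bounds meet at 3, so that is the treewidth.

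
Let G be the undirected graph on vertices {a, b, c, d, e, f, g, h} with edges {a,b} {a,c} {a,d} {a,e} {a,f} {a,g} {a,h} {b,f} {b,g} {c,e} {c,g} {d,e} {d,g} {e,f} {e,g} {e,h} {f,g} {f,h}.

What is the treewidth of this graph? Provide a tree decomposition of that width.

The largest bag has 4 vertices, giving width 3; this decomposition certifies tw(G) ≤ 3. On the other hand G contains the 4-clique {a, d, e, g}. A clique must lie in a single bag of any decomposition, so no decomposition can have width below 3. Combining the bounds, tw(G) = 3.

Treewidth 3.
One optimal decomposition is:
Bags: B1 = {a, e, f, h}  B2 = {a, e, f, g}  B3 = {a, b, f, g}  B4 = {a, c, e, g}  B5 = {a, d, e, g}
Tree: B1–B2, B2–B3, B2–B4, B4–B5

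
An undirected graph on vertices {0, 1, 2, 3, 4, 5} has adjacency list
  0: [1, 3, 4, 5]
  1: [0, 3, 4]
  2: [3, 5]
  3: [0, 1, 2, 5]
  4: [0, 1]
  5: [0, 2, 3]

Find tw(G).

2

A width-2 tree decomposition is:
Bags: B1 = {0, 3, 5}  B2 = {2, 3, 5}  B3 = {0, 1, 3}  B4 = {0, 1, 4}
Tree: B1–B2, B1–B3, B3–B4
Every bag has size at most 3, so the width is 3 − 1 = 2 and tw(G) ≤ 2. Conversely, {0, 1, 3} is a clique of size 3, and the vertices of any clique must share a bag in every tree decomposition; so some bag has ≥ 3 vertices and tw(G) ≥ 2. Therefore the treewidth is 2.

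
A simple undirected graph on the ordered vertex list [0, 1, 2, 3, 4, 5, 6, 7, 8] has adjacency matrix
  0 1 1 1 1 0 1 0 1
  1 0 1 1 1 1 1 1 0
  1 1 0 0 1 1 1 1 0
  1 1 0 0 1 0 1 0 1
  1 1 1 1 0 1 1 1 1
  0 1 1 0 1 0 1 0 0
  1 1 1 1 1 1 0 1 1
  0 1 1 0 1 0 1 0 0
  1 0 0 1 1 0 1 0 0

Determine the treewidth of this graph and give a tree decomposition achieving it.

Treewidth 4.
Bags: B1 = {0, 1, 3, 4, 6}  B2 = {0, 1, 2, 4, 6}  B3 = {1, 2, 4, 5, 6}  B4 = {0, 3, 4, 6, 8}  B5 = {1, 2, 4, 6, 7}
Tree: B1–B2, B2–B3, B1–B4, B3–B5

The largest bag has 5 vertices, giving width 4; this decomposition certifies tw(G) ≤ 4. On the other hand G contains the 5-clique {0, 3, 4, 6, 8}. A clique must lie in a single bag of any decomposition, so no decomposition can have width below 4. Hence tw(G) = 4 exactly.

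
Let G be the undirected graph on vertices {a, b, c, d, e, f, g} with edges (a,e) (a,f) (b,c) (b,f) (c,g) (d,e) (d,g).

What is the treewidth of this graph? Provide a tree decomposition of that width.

Every bag has size at most 3, so the width is 3 − 1 = 2 and tw(G) ≤ 2. The edges a–e–d–g–c–b–f–a form a cycle, so G is not a tree and its treewidth is at least 2. Therefore the treewidth is 2.

Treewidth 2.
One such decomposition:
Bags: B1 = {a, d, e}  B2 = {a, d, g}  B3 = {a, c, g}  B4 = {a, b, c}  B5 = {a, b, f}
Tree: B1–B2, B2–B3, B3–B4, B4–B5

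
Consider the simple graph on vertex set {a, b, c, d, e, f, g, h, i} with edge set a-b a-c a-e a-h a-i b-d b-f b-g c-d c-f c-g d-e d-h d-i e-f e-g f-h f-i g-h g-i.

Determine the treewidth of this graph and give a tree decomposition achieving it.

The largest bag has 5 vertices, giving width 4; this decomposition certifies tw(G) ≤ 4. For the lower bound: the 5 vertex sets {d,e}, {a,h}, {c,g}, {f}, {i} are disjoint, each induces a connected subgraph, and every pair is joined by at least one edge of G. Contracting each set to a single vertex therefore yields K_{5} as a minor, and since treewidth is minor-monotone, tw(G) ≥ tw(K_{5}) = 4. Hence tw(G) = 4 exactly.

Treewidth 4.
Bags: B1 = {a, d, e, f, g}  B2 = {a, d, f, g, h}  B3 = {a, c, d, f, g}  B4 = {a, d, f, g, i}  B5 = {a, b, d, f, g}
Tree: B1–B2, B2–B3, B3–B4, B4–B5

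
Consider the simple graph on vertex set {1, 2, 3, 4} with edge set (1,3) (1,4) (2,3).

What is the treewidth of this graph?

1

A width-1 tree decomposition is:
Bags: B1 = {1, 4}  B2 = {1, 3}  B3 = {2, 3}
Tree: B1–B2, B2–B3
The largest bag has 2 vertices, giving width 1; this decomposition certifies tw(G) ≤ 1. Since G has at least one edge (e.g. 1–4), it is not an edgeless graph, so tw(G) ≥ 1. Combining the bounds, tw(G) = 1.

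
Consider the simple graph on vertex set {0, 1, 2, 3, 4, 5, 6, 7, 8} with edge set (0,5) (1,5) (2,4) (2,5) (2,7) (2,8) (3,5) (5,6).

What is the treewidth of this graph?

1

A width-1 tree decomposition is:
Bags: B1 = {3, 5}  B2 = {2, 5}  B3 = {2, 7}  B4 = {1, 5}  B5 = {2, 4}  B6 = {2, 8}  B7 = {5, 6}  B8 = {0, 5}
Tree: B1–B2, B2–B3, B1–B4, B2–B5, B2–B6, B4–B7, B4–B8
The largest bag has 2 vertices, giving width 1; this decomposition certifies tw(G) ≤ 1. Any graph with an edge has treewidth ≥ 1, and G has the edge 5–3. Hence tw(G) = 1 exactly.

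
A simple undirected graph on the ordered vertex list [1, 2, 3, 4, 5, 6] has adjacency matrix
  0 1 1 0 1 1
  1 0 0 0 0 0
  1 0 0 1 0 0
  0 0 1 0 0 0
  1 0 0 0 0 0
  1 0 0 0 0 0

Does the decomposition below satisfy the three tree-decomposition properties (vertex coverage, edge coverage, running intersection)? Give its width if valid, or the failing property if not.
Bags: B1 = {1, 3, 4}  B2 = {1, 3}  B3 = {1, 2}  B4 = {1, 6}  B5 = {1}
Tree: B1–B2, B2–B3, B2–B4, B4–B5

A tree decomposition must satisfy three properties: every vertex lies in some bag; for every edge, both endpoints lie together in some bag; and for every vertex, the bags containing it form a connected subtree. Here vertex 5 appears in no bag, so the decomposition is invalid.

No — vertex 5 appears in no bag.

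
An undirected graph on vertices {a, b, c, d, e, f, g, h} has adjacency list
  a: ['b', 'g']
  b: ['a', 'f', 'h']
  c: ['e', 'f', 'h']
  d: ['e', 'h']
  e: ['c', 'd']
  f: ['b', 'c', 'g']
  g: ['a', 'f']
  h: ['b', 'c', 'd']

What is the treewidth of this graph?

2

A width-2 tree decomposition is:
Bags: B1 = {c, d, e}  B2 = {c, d, h}  B3 = {c, f, h}  B4 = {b, f, h}  B5 = {b, f, g}  B6 = {a, b, g}
Tree: B1–B2, B2–B3, B3–B4, B4–B5, B5–B6
Every bag has size at most 3, so the width is 3 − 1 = 2 and tw(G) ≤ 2. Since e–d–h–c–e is a cycle in G, G is not acyclic. Forests are exactly the graphs of treewidth ≤ 1, so tw(G) ≥ 2. Combining the bounds, tw(G) = 2.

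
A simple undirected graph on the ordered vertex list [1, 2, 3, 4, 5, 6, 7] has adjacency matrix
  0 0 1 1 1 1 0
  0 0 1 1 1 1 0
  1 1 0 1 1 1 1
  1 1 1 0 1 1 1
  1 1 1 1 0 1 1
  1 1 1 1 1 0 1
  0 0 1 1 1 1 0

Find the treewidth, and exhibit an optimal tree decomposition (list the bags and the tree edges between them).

The largest bag has 5 vertices, giving width 4; this decomposition certifies tw(G) ≤ 4. Conversely, {1, 3, 4, 5, 6} is a clique of size 5, and the vertices of any clique must share a bag in every tree decomposition; so some bag has ≥ 5 vertices and tw(G) ≥ 4. Combining the bounds, tw(G) = 4.

Treewidth 4.
Bags: B1 = {3, 4, 5, 6, 7}  B2 = {2, 3, 4, 5, 6}  B3 = {1, 3, 4, 5, 6}
Tree: B1–B2, B1–B3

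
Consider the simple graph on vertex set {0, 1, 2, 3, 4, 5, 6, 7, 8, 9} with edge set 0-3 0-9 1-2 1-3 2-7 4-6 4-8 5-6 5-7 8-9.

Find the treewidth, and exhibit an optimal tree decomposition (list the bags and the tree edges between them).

The largest bag has 3 vertices, giving width 2; this decomposition certifies tw(G) ≤ 2. For the lower bound, G contains the cycle 8–4–6–5–7–2–1–3–0–9–8, so G is not a forest; only forests have treewidth ≤ 1, hence tw(G) ≥ 2. Hence tw(G) = 2 exactly.

Treewidth 2.
Bags: B1 = {4, 6, 8}  B2 = {5, 6, 8}  B3 = {5, 7, 8}  B4 = {2, 7, 8}  B5 = {1, 2, 8}  B6 = {1, 3, 8}  B7 = {0, 3, 8}  B8 = {0, 8, 9}
Tree: B1–B2, B2–B3, B3–B4, B4–B5, B5–B6, B6–B7, B7–B8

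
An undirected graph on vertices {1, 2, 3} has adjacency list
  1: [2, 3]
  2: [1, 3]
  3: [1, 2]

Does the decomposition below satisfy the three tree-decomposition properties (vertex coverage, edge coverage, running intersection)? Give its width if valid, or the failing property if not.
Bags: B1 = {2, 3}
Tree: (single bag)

No — vertex 1 appears in no bag.

A tree decomposition must satisfy three properties: every vertex lies in some bag; for every edge, both endpoints lie together in some bag; and for every vertex, the bags containing it form a connected subtree. Here vertex 1 appears in no bag, so the decomposition is invalid.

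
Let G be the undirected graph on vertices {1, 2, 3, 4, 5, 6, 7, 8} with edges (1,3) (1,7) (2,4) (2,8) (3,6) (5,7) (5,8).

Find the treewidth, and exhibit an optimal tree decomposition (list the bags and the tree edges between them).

The largest bag has 2 vertices, giving width 1; this decomposition certifies tw(G) ≤ 1. Any graph with an edge has treewidth ≥ 1, and G has the edge 4–2. Combining the bounds, tw(G) = 1.

Treewidth 1.
One such decomposition:
Bags: B1 = {2, 4}  B2 = {2, 8}  B3 = {5, 8}  B4 = {5, 7}  B5 = {1, 7}  B6 = {1, 3}  B7 = {3, 6}
Tree: B1–B2, B2–B3, B3–B4, B4–B5, B5–B6, B6–B7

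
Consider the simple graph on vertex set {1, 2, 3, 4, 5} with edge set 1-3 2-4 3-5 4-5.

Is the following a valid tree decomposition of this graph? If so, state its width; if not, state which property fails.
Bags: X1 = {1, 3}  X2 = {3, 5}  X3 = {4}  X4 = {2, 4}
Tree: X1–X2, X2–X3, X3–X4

A tree decomposition must satisfy three properties: every vertex lies in some bag; for every edge, both endpoints lie together in some bag; and for every vertex, the bags containing it form a connected subtree. Here edge (5,4) lies in no bag, so the decomposition is invalid.

No — edge (5,4) lies in no bag.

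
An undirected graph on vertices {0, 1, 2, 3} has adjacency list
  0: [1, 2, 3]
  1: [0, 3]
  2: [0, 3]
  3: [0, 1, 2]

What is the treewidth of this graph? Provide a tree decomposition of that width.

Treewidth 2.
Bags: B1 = {0, 2, 3}  B2 = {0, 1, 3}
Tree: B1–B2

The largest bag has 3 vertices, giving width 2; this decomposition certifies tw(G) ≤ 2. On the other hand G contains the 3-clique {0, 1, 3}. A clique must lie in a single bag of any decomposition, so no decomposition can have width below 2. Hence tw(G) = 2 exactly.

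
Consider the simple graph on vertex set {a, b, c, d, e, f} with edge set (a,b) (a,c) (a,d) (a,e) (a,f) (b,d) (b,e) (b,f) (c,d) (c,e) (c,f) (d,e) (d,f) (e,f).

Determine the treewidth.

A width-4 tree decomposition is:
Bags: B1 = {a, c, d, e, f}  B2 = {a, b, d, e, f}
Tree: B1–B2
The largest bag has 5 vertices, giving width 4; this decomposition certifies tw(G) ≤ 4. For the lower bound, the 5 vertices {a, c, d, e, f} are pairwise adjacent, and any tree decomposition puts a clique entirely inside one bag — forcing width ≥ 4. Hence tw(G) = 4 exactly.

4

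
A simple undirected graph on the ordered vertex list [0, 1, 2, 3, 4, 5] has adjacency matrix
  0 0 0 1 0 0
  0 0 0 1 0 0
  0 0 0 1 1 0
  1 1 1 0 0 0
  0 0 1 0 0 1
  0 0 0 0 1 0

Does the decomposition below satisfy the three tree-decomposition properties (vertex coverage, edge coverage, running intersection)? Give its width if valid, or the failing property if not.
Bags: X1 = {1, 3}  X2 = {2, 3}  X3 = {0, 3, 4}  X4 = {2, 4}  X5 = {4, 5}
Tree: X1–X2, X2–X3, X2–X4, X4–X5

A tree decomposition must satisfy three properties: every vertex lies in some bag; for every edge, both endpoints lie together in some bag; and for every vertex, the bags containing it form a connected subtree. Here bags containing vertex 4 are not connected in the tree, so the decomposition is invalid.

No — bags containing vertex 4 are not connected in the tree.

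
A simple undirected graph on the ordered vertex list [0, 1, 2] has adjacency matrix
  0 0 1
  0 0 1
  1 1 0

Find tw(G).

A width-1 tree decomposition is:
Bags: B1 = {1, 2}  B2 = {0, 2}
Tree: B1–B2
Each bag holds 2 vertices, so the decomposition has width 1, which upper-bounds the treewidth. Since G has at least one edge (e.g. 1–2), it is not an edgeless graph, so tw(G) ≥ 1. Therefore the treewidth is 1.

1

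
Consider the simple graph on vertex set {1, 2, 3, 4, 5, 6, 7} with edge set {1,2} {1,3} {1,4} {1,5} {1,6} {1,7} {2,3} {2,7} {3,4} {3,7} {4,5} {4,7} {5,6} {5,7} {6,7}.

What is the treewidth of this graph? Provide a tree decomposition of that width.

Treewidth 3.
Bags: B1 = {1, 5, 6, 7}  B2 = {1, 4, 5, 7}  B3 = {1, 3, 4, 7}  B4 = {1, 2, 3, 7}
Tree: B1–B2, B2–B3, B3–B4

Every bag has size at most 4, so the width is 4 − 1 = 3 and tw(G) ≤ 3. On the other hand G contains the 4-clique {1, 2, 3, 7}. A clique must lie in a single bag of any decomposition, so no decomposition can have width below 3. Therefore the treewidth is 3.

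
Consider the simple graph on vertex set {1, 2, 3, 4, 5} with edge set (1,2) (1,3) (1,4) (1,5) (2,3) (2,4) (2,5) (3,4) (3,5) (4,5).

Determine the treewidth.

A width-4 tree decomposition is:
Bags: B1 = {1, 2, 3, 4, 5}
Tree: (single bag)
A single bag containing all 5 vertices is trivially a valid decomposition of width 4. Conversely, {1, 2, 3, 4, 5} is a clique of size 5, and the vertices of any clique must share a bag in every tree decomposition; so some bag has ≥ 5 vertices and tw(G) ≥ 4. Therefore the treewidth is 4.

4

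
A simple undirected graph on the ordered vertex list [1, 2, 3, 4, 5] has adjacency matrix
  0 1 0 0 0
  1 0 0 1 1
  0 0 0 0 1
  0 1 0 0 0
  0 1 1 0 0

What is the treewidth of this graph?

1

A width-1 tree decomposition is:
Bags: B1 = {2, 4}  B2 = {1, 2}  B3 = {2, 5}  B4 = {3, 5}
Tree: B1–B2, B1–B3, B3–B4
The largest bag has 2 vertices, giving width 1; this decomposition certifies tw(G) ≤ 1. Since G has at least one edge (e.g. 4–2), it is not an edgeless graph, so tw(G) ≥ 1. Combining the bounds, tw(G) = 1.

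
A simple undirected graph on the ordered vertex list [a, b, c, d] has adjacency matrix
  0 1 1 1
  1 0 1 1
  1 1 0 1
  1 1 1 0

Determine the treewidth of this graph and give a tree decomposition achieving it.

Treewidth 3.
One such decomposition:
Bags: B1 = {a, b, c, d}
Tree: (single bag)

With just one bag of size 4, the width is 4 − 1 = 3, so tw(G) ≤ 3. For the lower bound, the 4 vertices {a, b, c, d} are pairwise adjacent, and any tree decomposition puts a clique entirely inside one bag — forcing width ≥ 3. Therefore the treewidth is 3.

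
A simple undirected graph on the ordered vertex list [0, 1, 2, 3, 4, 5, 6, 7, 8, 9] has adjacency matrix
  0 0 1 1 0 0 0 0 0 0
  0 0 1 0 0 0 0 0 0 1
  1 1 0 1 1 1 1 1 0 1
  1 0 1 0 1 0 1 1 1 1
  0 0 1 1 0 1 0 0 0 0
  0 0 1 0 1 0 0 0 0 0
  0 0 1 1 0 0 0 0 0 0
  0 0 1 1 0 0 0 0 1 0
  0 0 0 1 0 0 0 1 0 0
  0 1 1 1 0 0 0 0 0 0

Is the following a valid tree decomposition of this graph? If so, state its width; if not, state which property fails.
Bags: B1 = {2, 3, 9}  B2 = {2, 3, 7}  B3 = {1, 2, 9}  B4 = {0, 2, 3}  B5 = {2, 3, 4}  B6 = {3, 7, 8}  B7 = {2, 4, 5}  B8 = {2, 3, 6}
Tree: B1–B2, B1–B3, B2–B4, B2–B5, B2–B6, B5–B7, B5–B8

Checking the three conditions: (i) the bags cover all of {0, 1, 2, 3, 4, 5, 6, 7, 8, 9}; (ii) for each edge, some bag contains both endpoints; (iii) the bags containing any fixed vertex form a subtree. All hold, so the decomposition is valid with width 3 − 1 = 2.

Yes; width 2.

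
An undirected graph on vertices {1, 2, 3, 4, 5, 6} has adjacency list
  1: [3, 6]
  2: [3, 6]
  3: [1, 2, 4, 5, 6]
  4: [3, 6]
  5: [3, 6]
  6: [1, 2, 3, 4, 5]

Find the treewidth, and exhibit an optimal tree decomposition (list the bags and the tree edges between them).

Treewidth 2.
One optimal decomposition is:
Bags: B1 = {1, 3, 6}  B2 = {3, 4, 6}  B3 = {3, 5, 6}  B4 = {2, 3, 6}
Tree: B1–B2, B1–B3, B3–B4

Every bag has size at most 3, so the width is 3 − 1 = 2 and tw(G) ≤ 2. Conversely, {1, 3, 6} is a clique of size 3, and the vertices of any clique must share a bag in every tree decomposition; so some bag has ≥ 3 vertices and tw(G) ≥ 2. Therefore the treewidth is 2.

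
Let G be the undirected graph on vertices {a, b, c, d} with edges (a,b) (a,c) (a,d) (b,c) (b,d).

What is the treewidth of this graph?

A width-2 tree decomposition is:
Bags: B1 = {a, b, d}  B2 = {a, b, c}
Tree: B1–B2
The largest bag has 3 vertices, giving width 2; this decomposition certifies tw(G) ≤ 2. Conversely, {a, b, d} is a clique of size 3, and the vertices of any clique must share a bag in every tree decomposition; so some bag has ≥ 3 vertices and tw(G) ≥ 2. The upper and lower bounds meet at 2, so that is the treewidth.

2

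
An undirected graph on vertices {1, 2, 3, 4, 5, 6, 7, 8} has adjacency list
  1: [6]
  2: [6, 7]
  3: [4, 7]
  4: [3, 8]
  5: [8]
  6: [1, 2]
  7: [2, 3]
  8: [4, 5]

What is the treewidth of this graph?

A width-1 tree decomposition is:
Bags: B1 = {5, 8}  B2 = {4, 8}  B3 = {3, 4}  B4 = {3, 7}  B5 = {2, 7}  B6 = {2, 6}  B7 = {1, 6}
Tree: B1–B2, B2–B3, B3–B4, B4–B5, B5–B6, B6–B7
Each bag holds 2 vertices, so the decomposition has width 1, which upper-bounds the treewidth. Any graph with an edge has treewidth ≥ 1, and G has the edge 5–8. Hence tw(G) = 1 exactly.

1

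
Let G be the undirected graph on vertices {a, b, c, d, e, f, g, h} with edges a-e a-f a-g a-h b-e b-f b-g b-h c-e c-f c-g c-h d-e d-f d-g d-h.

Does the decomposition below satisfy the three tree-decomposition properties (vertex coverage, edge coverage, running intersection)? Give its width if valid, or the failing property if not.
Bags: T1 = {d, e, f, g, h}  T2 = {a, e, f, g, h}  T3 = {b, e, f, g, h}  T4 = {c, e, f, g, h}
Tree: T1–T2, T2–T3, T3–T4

Checking the three conditions: (i) the bags cover all of {a, b, c, d, e, f, g, h}; (ii) for each edge, some bag contains both endpoints; (iii) the bags containing any fixed vertex form a subtree. All hold, so the decomposition is valid with width 5 − 1 = 4.

Yes; width 4.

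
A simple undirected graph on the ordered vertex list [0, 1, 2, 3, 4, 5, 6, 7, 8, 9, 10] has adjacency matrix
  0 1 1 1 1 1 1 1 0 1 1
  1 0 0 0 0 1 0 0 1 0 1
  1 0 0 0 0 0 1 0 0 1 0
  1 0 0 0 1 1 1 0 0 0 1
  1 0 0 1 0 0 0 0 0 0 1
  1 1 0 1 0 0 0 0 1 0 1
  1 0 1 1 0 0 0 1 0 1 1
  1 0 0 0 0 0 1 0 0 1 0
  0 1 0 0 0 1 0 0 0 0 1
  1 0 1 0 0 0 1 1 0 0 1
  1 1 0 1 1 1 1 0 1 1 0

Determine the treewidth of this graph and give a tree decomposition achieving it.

Treewidth 3.
Bags: B1 = {0, 3, 5, 10}  B2 = {0, 3, 6, 10}  B3 = {0, 1, 5, 10}  B4 = {0, 6, 9, 10}  B5 = {1, 5, 8, 10}  B6 = {0, 2, 6, 9}  B7 = {0, 6, 7, 9}  B8 = {0, 3, 4, 10}
Tree: B1–B2, B1–B3, B2–B4, B3–B5, B4–B6, B4–B7, B1–B8

The largest bag has 4 vertices, giving width 3; this decomposition certifies tw(G) ≤ 3. On the other hand G contains the 4-clique {0, 2, 6, 9}. A clique must lie in a single bag of any decomposition, so no decomposition can have width below 3. Therefore the treewidth is 3.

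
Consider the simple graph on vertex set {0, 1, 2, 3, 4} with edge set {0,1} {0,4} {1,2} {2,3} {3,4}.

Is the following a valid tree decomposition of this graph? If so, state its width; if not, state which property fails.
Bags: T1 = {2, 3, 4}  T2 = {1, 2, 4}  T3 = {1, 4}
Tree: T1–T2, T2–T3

No — vertex 0 appears in no bag.

A tree decomposition must satisfy three properties: every vertex lies in some bag; for every edge, both endpoints lie together in some bag; and for every vertex, the bags containing it form a connected subtree. Here vertex 0 appears in no bag, so the decomposition is invalid.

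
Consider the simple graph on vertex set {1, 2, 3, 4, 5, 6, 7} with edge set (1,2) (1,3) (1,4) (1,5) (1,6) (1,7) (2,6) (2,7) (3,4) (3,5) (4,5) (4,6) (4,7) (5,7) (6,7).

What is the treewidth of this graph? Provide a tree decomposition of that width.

Each bag holds 4 vertices, so the decomposition has width 3, which upper-bounds the treewidth. For the lower bound, the 4 vertices {1, 2, 6, 7} are pairwise adjacent, and any tree decomposition puts a clique entirely inside one bag — forcing width ≥ 3. The upper and lower bounds meet at 3, so that is the treewidth.

Treewidth 3.
Bags: B1 = {1, 4, 5, 7}  B2 = {1, 3, 4, 5}  B3 = {1, 4, 6, 7}  B4 = {1, 2, 6, 7}
Tree: B1–B2, B1–B3, B3–B4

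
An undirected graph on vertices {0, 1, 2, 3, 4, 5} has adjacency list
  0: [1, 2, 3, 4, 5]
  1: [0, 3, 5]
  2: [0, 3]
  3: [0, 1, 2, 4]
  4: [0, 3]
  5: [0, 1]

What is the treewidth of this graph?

2

A width-2 tree decomposition is:
Bags: B1 = {0, 1, 3}  B2 = {0, 1, 5}  B3 = {0, 3, 4}  B4 = {0, 2, 3}
Tree: B1–B2, B1–B3, B3–B4
Every bag has size at most 3, so the width is 3 − 1 = 2 and tw(G) ≤ 2. On the other hand G contains the 3-clique {0, 1, 3}. A clique must lie in a single bag of any decomposition, so no decomposition can have width below 2. Therefore the treewidth is 2.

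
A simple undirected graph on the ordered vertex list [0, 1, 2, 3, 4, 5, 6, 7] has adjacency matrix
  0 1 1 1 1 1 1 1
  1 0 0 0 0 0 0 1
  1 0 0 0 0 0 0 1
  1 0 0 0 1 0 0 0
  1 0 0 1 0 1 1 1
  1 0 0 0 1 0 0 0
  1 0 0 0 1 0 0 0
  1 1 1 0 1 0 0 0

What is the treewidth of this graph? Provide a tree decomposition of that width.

Every bag has size at most 3, so the width is 3 − 1 = 2 and tw(G) ≤ 2. For the lower bound, the 3 vertices {0, 1, 7} are pairwise adjacent, and any tree decomposition puts a clique entirely inside one bag — forcing width ≥ 2. Hence tw(G) = 2 exactly.

Treewidth 2.
Bags: B1 = {0, 4, 7}  B2 = {0, 4, 5}  B3 = {0, 1, 7}  B4 = {0, 3, 4}  B5 = {0, 2, 7}  B6 = {0, 4, 6}
Tree: B1–B2, B1–B3, B1–B4, B3–B5, B4–B6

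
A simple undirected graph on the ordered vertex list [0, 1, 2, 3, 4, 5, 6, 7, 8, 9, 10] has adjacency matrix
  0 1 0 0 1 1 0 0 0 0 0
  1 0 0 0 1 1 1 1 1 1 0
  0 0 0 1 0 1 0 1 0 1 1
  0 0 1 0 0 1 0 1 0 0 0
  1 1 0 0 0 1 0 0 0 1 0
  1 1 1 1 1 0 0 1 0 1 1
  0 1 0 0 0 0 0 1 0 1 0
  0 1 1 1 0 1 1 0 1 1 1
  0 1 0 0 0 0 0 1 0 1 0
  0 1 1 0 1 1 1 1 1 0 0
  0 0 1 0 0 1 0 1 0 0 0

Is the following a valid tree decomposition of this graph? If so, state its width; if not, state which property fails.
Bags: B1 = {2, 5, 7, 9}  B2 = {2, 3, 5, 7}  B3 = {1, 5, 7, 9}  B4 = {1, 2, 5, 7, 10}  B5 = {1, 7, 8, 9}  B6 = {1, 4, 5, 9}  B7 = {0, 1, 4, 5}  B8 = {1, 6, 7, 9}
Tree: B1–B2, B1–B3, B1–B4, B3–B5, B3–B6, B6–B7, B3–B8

No — bags containing vertex 1 are not connected in the tree.

A tree decomposition must satisfy three properties: every vertex lies in some bag; for every edge, both endpoints lie together in some bag; and for every vertex, the bags containing it form a connected subtree. Here bags containing vertex 1 are not connected in the tree, so the decomposition is invalid.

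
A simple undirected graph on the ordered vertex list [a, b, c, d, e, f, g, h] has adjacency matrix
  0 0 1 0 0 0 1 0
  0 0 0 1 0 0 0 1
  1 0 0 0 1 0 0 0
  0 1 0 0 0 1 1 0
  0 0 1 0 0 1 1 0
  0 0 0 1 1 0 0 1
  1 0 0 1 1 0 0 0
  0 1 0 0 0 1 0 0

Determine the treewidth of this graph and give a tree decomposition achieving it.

Treewidth 2.
One optimal decomposition is:
Bags: B1 = {a, c, e}  B2 = {a, e, g}  B3 = {e, f, g}  B4 = {d, f, g}  B5 = {d, f, h}  B6 = {b, d, h}
Tree: B1–B2, B2–B3, B3–B4, B4–B5, B5–B6

Every bag has size at most 3, so the width is 3 − 1 = 2 and tw(G) ≤ 2. Since c–a–g–e–c is a cycle in G, G is not acyclic. Forests are exactly the graphs of treewidth ≤ 1, so tw(G) ≥ 2. Combining the bounds, tw(G) = 2.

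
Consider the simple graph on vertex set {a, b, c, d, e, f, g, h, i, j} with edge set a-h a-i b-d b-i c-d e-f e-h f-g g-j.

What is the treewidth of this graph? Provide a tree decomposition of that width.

The largest bag has 2 vertices, giving width 1; this decomposition certifies tw(G) ≤ 1. Any graph with an edge has treewidth ≥ 1, and G has the edge j–g. Hence tw(G) = 1 exactly.

Treewidth 1.
Bags: B1 = {g, j}  B2 = {f, g}  B3 = {e, f}  B4 = {e, h}  B5 = {a, h}  B6 = {a, i}  B7 = {b, i}  B8 = {b, d}  B9 = {c, d}
Tree: B1–B2, B2–B3, B3–B4, B4–B5, B5–B6, B6–B7, B7–B8, B8–B9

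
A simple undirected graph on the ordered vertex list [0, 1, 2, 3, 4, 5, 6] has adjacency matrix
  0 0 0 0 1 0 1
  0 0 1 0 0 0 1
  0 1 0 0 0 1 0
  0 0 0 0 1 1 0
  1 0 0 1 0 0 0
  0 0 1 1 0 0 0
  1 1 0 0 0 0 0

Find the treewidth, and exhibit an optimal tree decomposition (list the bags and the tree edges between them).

Treewidth 2.
Bags: B1 = {1, 2, 5}  B2 = {1, 5, 6}  B3 = {0, 5, 6}  B4 = {0, 4, 5}  B5 = {3, 4, 5}
Tree: B1–B2, B2–B3, B3–B4, B4–B5

Each bag holds 3 vertices, so the decomposition has width 2, which upper-bounds the treewidth. For the lower bound, G contains the cycle 5–2–1–6–0–4–3–5, so G is not a forest; only forests have treewidth ≤ 1, hence tw(G) ≥ 2. Hence tw(G) = 2 exactly.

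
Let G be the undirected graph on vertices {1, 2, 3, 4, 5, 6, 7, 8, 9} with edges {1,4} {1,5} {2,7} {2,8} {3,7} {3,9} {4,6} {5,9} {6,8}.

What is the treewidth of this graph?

A width-2 tree decomposition is:
Bags: B1 = {1, 5, 9}  B2 = {1, 3, 9}  B3 = {1, 3, 7}  B4 = {1, 2, 7}  B5 = {1, 2, 8}  B6 = {1, 6, 8}  B7 = {1, 4, 6}
Tree: B1–B2, B2–B3, B3–B4, B4–B5, B5–B6, B6–B7
Every bag has size at most 3, so the width is 3 − 1 = 2 and tw(G) ≤ 2. For the lower bound, G contains the cycle 1–5–9–3–7–2–8–6–4–1, so G is not a forest; only forests have treewidth ≤ 1, hence tw(G) ≥ 2. Hence tw(G) = 2 exactly.

2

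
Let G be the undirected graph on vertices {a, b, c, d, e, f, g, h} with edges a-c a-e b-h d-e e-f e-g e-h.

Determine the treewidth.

A width-1 tree decomposition is:
Bags: B1 = {e, g}  B2 = {e, h}  B3 = {a, e}  B4 = {b, h}  B5 = {e, f}  B6 = {d, e}  B7 = {a, c}
Tree: B1–B2, B2–B3, B2–B4, B2–B5, B5–B6, B3–B7
Every bag has size at most 2, so the width is 2 − 1 = 1 and tw(G) ≤ 1. G has an edge, so its treewidth is at least 1. Therefore the treewidth is 1.

1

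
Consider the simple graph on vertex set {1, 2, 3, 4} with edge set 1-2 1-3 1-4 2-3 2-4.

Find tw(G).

A width-2 tree decomposition is:
Bags: B1 = {1, 2, 4}  B2 = {1, 2, 3}
Tree: B1–B2
Every bag has size at most 3, so the width is 3 − 1 = 2 and tw(G) ≤ 2. Conversely, {1, 2, 3} is a clique of size 3, and the vertices of any clique must share a bag in every tree decomposition; so some bag has ≥ 3 vertices and tw(G) ≥ 2. Combining the bounds, tw(G) = 2.

2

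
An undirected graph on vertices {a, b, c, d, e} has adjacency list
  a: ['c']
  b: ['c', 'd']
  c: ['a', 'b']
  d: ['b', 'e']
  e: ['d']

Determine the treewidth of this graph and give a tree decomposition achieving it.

Each bag holds 2 vertices, so the decomposition has width 1, which upper-bounds the treewidth. Since G has at least one edge (e.g. a–c), it is not an edgeless graph, so tw(G) ≥ 1. Therefore the treewidth is 1.

Treewidth 1.
One optimal decomposition is:
Bags: B1 = {a, c}  B2 = {b, c}  B3 = {b, d}  B4 = {d, e}
Tree: B1–B2, B2–B3, B3–B4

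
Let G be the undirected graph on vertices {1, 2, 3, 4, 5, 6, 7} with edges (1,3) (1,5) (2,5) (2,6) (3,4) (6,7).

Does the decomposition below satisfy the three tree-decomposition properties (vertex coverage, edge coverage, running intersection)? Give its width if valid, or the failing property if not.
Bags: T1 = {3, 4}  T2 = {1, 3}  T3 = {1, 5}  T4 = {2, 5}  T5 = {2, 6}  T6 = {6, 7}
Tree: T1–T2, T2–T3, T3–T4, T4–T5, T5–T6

Yes; width 1.

Every vertex of G appears in some bag (union = {1, 2, 3, 4, 5, 6, 7}); every edge is covered by a bag; and for each vertex v the set of bags containing v is connected in the bag tree. The decomposition is therefore valid. The largest bag has 2 vertices, so the width is 1.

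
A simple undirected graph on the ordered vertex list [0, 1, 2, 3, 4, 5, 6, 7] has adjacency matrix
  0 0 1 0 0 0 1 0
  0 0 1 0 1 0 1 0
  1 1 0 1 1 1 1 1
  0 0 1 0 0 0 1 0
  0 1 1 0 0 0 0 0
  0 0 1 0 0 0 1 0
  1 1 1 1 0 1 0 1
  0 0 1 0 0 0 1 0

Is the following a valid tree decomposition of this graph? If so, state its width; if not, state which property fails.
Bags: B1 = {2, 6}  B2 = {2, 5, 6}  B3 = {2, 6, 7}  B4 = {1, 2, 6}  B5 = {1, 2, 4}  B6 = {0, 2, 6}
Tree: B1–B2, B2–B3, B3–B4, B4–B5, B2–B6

A tree decomposition must satisfy three properties: every vertex lies in some bag; for every edge, both endpoints lie together in some bag; and for every vertex, the bags containing it form a connected subtree. Here vertex 3 appears in no bag, so the decomposition is invalid.

No — vertex 3 appears in no bag.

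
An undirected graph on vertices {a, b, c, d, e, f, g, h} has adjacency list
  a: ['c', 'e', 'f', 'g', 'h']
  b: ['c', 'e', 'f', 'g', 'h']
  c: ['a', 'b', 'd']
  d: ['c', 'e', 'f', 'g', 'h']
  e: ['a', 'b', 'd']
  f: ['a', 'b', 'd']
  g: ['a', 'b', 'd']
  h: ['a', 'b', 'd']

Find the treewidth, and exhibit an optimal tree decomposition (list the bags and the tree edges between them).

Treewidth 3.
Bags: B1 = {a, b, c, d}  B2 = {a, b, d, h}  B3 = {a, b, d, e}  B4 = {a, b, d, f}  B5 = {a, b, d, g}
Tree: B1–B2, B2–B3, B3–B4, B4–B5

Each bag holds 4 vertices, so the decomposition has width 3, which upper-bounds the treewidth. For the lower bound: the 4 vertex sets {a,c}, {d,h}, {b}, {e} are disjoint, each induces a connected subgraph, and every pair is joined by at least one edge of G. Contracting each set to a single vertex therefore yields K_{4} as a minor, and since treewidth is minor-monotone, tw(G) ≥ tw(K_{4}) = 3. The upper and lower bounds meet at 3, so that is the treewidth.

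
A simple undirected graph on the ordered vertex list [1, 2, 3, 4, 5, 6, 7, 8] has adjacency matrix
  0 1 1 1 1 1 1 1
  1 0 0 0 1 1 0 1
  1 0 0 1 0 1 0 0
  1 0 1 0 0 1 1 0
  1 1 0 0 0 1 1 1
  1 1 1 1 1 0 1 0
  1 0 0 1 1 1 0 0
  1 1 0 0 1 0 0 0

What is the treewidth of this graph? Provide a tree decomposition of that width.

The largest bag has 4 vertices, giving width 3; this decomposition certifies tw(G) ≤ 3. For the lower bound, the 4 vertices {1, 2, 5, 8} are pairwise adjacent, and any tree decomposition puts a clique entirely inside one bag — forcing width ≥ 3. Therefore the treewidth is 3.

Treewidth 3.
Bags: B1 = {1, 2, 5, 6}  B2 = {1, 5, 6, 7}  B3 = {1, 4, 6, 7}  B4 = {1, 3, 4, 6}  B5 = {1, 2, 5, 8}
Tree: B1–B2, B2–B3, B3–B4, B1–B5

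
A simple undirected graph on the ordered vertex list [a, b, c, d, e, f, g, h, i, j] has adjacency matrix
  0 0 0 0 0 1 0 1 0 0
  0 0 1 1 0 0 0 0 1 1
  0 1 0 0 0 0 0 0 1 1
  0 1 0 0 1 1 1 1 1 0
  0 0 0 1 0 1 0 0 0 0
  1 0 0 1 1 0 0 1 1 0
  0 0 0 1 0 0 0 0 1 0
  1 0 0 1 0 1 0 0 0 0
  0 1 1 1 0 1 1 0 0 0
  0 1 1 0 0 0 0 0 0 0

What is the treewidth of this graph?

A width-2 tree decomposition is:
Bags: B1 = {b, d, i}  B2 = {d, f, i}  B3 = {b, c, i}  B4 = {d, e, f}  B5 = {b, c, j}  B6 = {d, g, i}  B7 = {d, f, h}  B8 = {a, f, h}
Tree: B1–B2, B1–B3, B2–B4, B3–B5, B2–B6, B2–B7, B7–B8
Every bag has size at most 3, so the width is 3 − 1 = 2 and tw(G) ≤ 2. For the lower bound, the 3 vertices {d, g, i} are pairwise adjacent, and any tree decomposition puts a clique entirely inside one bag — forcing width ≥ 2. Combining the bounds, tw(G) = 2.

2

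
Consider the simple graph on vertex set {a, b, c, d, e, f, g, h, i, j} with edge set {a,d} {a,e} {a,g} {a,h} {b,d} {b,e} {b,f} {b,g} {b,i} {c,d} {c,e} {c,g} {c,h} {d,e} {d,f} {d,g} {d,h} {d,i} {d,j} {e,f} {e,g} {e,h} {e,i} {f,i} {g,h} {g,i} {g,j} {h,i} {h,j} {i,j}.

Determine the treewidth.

A width-4 tree decomposition is:
Bags: B1 = {d, e, g, h, i}  B2 = {b, d, e, g, i}  B3 = {d, g, h, i, j}  B4 = {c, d, e, g, h}  B5 = {b, d, e, f, i}  B6 = {a, d, e, g, h}
Tree: B1–B2, B1–B3, B1–B4, B2–B5, B4–B6
Every bag has size at most 5, so the width is 5 − 1 = 4 and tw(G) ≤ 4. Conversely, {d, g, h, i, j} is a clique of size 5, and the vertices of any clique must share a bag in every tree decomposition; so some bag has ≥ 5 vertices and tw(G) ≥ 4. The upper and lower bounds meet at 4, so that is the treewidth.

4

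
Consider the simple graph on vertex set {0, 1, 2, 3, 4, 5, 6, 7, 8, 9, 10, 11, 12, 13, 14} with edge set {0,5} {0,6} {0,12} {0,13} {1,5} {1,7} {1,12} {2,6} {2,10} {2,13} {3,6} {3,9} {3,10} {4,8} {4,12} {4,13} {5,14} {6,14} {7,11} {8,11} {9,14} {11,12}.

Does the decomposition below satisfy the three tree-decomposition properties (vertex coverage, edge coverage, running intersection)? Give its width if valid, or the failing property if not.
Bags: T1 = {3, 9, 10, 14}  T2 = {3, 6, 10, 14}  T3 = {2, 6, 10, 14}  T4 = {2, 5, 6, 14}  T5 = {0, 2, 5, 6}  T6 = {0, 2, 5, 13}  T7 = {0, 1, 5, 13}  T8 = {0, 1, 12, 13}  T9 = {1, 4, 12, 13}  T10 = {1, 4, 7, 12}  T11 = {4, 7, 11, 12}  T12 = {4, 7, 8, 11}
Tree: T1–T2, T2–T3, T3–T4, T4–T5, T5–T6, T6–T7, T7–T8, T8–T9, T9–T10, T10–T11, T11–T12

Checking the three conditions: (i) the bags cover all of {0, 1, 2, 3, 4, 5, 6, 7, 8, 9, 10, 11, 12, 13, 14}; (ii) for each edge, some bag contains both endpoints; (iii) the bags containing any fixed vertex form a subtree. All hold, so the decomposition is valid with width 4 − 1 = 3.

Yes; width 3.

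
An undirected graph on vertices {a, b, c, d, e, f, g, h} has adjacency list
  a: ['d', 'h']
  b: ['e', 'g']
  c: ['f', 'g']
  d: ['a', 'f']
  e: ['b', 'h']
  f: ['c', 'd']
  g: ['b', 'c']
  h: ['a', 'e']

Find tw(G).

2

A width-2 tree decomposition is:
Bags: B1 = {b, e, g}  B2 = {c, e, g}  B3 = {c, e, f}  B4 = {d, e, f}  B5 = {a, d, e}  B6 = {a, e, h}
Tree: B1–B2, B2–B3, B3–B4, B4–B5, B5–B6
Each bag holds 3 vertices, so the decomposition has width 2, which upper-bounds the treewidth. Since e–b–g–c–f–d–a–h–e is a cycle in G, G is not acyclic. Forests are exactly the graphs of treewidth ≤ 1, so tw(G) ≥ 2. Therefore the treewidth is 2.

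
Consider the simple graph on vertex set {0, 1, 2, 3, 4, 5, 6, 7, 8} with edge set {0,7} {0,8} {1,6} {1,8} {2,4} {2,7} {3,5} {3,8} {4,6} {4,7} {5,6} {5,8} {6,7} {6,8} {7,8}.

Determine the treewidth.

A width-2 tree decomposition is:
Bags: B1 = {3, 5, 8}  B2 = {5, 6, 8}  B3 = {6, 7, 8}  B4 = {4, 6, 7}  B5 = {0, 7, 8}  B6 = {2, 4, 7}  B7 = {1, 6, 8}
Tree: B1–B2, B2–B3, B3–B4, B3–B5, B4–B6, B2–B7
Every bag has size at most 3, so the width is 3 − 1 = 2 and tw(G) ≤ 2. For the lower bound, the 3 vertices {0, 7, 8} are pairwise adjacent, and any tree decomposition puts a clique entirely inside one bag — forcing width ≥ 2. Therefore the treewidth is 2.

2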